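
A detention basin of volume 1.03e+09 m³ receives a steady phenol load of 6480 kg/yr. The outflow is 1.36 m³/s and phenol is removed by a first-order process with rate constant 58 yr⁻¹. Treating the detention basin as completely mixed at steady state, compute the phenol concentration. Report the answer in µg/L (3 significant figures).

Outflow Q = 1.36 m³/s × 3.156e+07 s/yr = 4.292e+07 m³/yr.
Steady-state CSTR mass balance: W = Q·C + k·V·C, so C = W/(Q + kV).
Q + kV = 4.292e+07 + 58·1.03e+09 = 5.978e+10 m³/yr.
C = 6480/5.978e+10 = 1.084e-07 kg/m³ = 0.0001084 mg/L = 0.1084 µg/L.

0.108 µg/L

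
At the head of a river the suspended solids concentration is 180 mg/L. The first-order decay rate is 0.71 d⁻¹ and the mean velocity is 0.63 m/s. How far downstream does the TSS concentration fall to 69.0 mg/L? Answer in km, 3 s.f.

73.5 km

From C = C₀·e^(−kt), t = ln(C₀/C)/k = ln(180/69.0)/0.71 = 0.9589/0.71 = 1.35 d.
Distance = v·t = 0.63 m/s × 1.167e+05 s = 7.351e+04 m = 73.51 km.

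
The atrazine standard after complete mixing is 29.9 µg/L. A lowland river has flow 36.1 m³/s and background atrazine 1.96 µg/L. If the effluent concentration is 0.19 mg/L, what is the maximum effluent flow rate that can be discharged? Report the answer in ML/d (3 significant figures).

544 ML/d

1.96 µg/L = 0.00196 mg/L.
29.9 µg/L = 0.0299 mg/L.
Mass balance at complete mixing: C_std·(Q_w + Q_r) = Q_w·C_e + Q_r·C_b.
Rearranging, Q_w = Q_r·(C_std − C_b)/(C_e − C_std) = 36.1·(0.0299 − 0.00196) / (0.19 − 0.0299) = 6.3 m³/s.
= 544.3 ML/d.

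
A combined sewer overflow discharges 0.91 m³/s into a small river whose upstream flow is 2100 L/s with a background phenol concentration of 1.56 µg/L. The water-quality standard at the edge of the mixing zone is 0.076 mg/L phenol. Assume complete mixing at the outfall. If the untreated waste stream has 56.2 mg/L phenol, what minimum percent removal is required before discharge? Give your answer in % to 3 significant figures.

99.6 %

2100 L/s = 2.1 m³/s.
1.56 µg/L = 0.00156 mg/L.
Mass balance: 0.076·3.01 = 0.91·Cₑ + 2.1·0.00156.
Cₑ = (0.2288 − 0.003276) / 0.91 = 0.2478 mg/L.
Required removal = 1 − 0.2478/56.2 = 99.56 %.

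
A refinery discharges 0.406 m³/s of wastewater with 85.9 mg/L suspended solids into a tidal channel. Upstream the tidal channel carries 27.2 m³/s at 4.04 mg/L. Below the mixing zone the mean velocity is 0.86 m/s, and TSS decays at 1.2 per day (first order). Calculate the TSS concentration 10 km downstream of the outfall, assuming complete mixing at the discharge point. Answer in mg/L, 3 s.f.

4.46 mg/L

After complete mixing, C₀ = (0.406·85.9 + 27.2·4.04) / 27.61 = 5.244 mg/L.
Travel time t = 1e+04 m / 0.86 m/s = 1.163e+04 s = 0.1346 d.
C = 5.244·exp(−1.2·0.1346) = 5.244·0.8509 = 4.462 mg/L.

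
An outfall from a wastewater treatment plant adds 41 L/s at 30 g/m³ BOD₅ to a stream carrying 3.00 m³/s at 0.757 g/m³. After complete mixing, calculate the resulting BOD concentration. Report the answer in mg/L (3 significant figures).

1.15 mg/L

41 L/s = 0.041 m³/s.
Flow-weighted mixing gives C = (0.041·30 + 3·0.757) / (0.041 + 3) = 3.501/3.041 = 1.151 mg/L.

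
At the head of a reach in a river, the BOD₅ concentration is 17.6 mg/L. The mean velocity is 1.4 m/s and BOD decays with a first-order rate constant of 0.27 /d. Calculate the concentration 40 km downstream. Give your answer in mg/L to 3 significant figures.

Travel time t = 40 km / 1.4 m/s = 4e+04/1.4 = 2.857e+04 s = 0.3307 d.
First-order decay: C = 17.6·exp(−0.27·0.3307) = 17.6·0.9146 = 16.1 mg/L.

16.1 mg/L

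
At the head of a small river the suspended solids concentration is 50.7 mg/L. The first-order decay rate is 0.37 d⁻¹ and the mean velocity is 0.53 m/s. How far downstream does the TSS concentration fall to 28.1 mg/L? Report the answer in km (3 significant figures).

From C = C₀·e^(−kt), t = ln(C₀/C)/k = ln(50.7/28.1)/0.37 = 0.5902/0.37 = 1.595 d.
Distance = v·t = 0.53 m/s × 1.378e+05 s = 7.304e+04 m = 73.04 km.

73.0 km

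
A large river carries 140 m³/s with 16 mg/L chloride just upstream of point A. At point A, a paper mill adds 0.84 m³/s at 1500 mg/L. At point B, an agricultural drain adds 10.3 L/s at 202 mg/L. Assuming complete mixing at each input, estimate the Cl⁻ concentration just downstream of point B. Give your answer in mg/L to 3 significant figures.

After input A: C = (140·16 + 0.84·1500) / 140.8 = 24.85 mg/L.
10.3 L/s = 0.0103 m³/s.
After input B: C = (140.8·24.85 + 0.0103·202) / 140.9 = 24.86 mg/L.

24.9 mg/L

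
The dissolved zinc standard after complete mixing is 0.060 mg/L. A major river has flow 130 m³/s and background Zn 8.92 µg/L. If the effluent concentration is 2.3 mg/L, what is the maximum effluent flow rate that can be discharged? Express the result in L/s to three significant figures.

8.92 µg/L = 0.00892 mg/L.
Mass balance at complete mixing: C_std·(Q_w + Q_r) = Q_w·C_e + Q_r·C_b.
Rearranging, Q_w = Q_r·(C_std − C_b)/(C_e − C_std) = 130·(0.06 − 0.00892) / (2.3 − 0.06) = 2.964 m³/s.
= 2964 L/s.

2960 L/s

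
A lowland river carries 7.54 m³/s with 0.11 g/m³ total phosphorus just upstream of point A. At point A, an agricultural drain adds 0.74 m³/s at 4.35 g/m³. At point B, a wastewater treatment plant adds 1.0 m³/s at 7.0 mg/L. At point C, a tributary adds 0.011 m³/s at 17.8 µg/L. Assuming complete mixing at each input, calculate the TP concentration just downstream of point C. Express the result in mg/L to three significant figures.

1.19 mg/L

After input A: C = (7.54·0.11 + 0.74·4.35) / 8.28 = 0.4889 mg/L.
After input B: C = (8.28·0.4889 + 1·7) / 9.28 = 1.191 mg/L.
17.8 µg/L = 0.0178 mg/L.
After input C: C = (9.28·1.191 + 0.011·0.0178) / 9.291 = 1.189 mg/L.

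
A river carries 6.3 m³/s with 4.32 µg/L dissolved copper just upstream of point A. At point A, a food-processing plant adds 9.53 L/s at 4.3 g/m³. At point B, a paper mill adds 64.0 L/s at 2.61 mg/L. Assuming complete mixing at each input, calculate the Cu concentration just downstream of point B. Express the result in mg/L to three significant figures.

4.32 µg/L = 0.00432 mg/L.
9.53 L/s = 0.00953 m³/s.
After input A: C = (6.3·0.00432 + 0.00953·4.3) / 6.31 = 0.01081 mg/L.
64.0 L/s = 0.064 m³/s.
After input B: C = (6.31·0.01081 + 0.064·2.61) / 6.374 = 0.03691 mg/L.

0.0369 mg/L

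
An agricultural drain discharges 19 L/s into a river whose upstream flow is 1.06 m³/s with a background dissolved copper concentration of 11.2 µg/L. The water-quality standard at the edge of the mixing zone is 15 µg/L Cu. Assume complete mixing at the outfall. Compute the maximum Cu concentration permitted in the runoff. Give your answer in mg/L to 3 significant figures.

19 L/s = 0.019 m³/s.
11.2 µg/L = 0.0112 mg/L.
15 µg/L = 0.015 mg/L.
Mass balance: 0.015·1.079 = 0.019·Cₑ + 1.06·0.0112.
Cₑ = (0.01618 − 0.01187) / 0.019 = 0.227 mg/L.

0.227 mg/L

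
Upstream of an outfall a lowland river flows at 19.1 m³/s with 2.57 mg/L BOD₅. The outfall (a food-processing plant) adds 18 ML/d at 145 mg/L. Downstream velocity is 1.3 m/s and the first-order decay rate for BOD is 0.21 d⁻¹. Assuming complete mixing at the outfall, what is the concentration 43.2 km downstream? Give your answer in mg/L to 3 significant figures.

18 ML/d = 0.2083 m³/s.
After complete mixing, C₀ = (0.2083·145 + 19.1·2.57) / 19.31 = 4.107 mg/L.
Travel time t = 4.32e+04 m / 1.3 m/s = 3.323e+04 s = 0.3846 d.
C = 4.107·exp(−0.21·0.3846) = 4.107·0.9224 = 3.788 mg/L.

3.79 mg/L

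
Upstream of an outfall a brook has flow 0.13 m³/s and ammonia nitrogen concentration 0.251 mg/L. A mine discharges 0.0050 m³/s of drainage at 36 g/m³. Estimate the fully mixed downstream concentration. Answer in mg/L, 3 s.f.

Conservation of mass across the mixing zone: C = (0.005·36 + 0.13·0.251) / (0.005 + 0.13) = 0.2126/0.135 = 1.575 mg/L.

1.58 mg/L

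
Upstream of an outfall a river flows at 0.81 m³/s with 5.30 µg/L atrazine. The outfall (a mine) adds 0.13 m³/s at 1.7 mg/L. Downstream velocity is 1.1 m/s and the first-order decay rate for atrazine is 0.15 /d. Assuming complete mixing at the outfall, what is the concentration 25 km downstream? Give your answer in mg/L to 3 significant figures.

0.230 mg/L

5.30 µg/L = 0.0053 mg/L.
After complete mixing, C₀ = (0.13·1.7 + 0.81·0.0053) / 0.94 = 0.2397 mg/L.
Travel time t = 2.5e+04 m / 1.1 m/s = 2.273e+04 s = 0.263 d.
C = 0.2397·exp(−0.15·0.263) = 0.2397·0.9613 = 0.2304 mg/L.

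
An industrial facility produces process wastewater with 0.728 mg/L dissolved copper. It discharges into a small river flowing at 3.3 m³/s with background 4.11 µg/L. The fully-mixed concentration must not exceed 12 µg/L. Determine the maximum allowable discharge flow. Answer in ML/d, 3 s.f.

4.11 µg/L = 0.00411 mg/L.
12 µg/L = 0.012 mg/L.
Mass balance at complete mixing: C_std·(Q_w + Q_r) = Q_w·C_e + Q_r·C_b.
Rearranging, Q_w = Q_r·(C_std − C_b)/(C_e − C_std) = 3.3·(0.012 − 0.00411) / (0.728 − 0.012) = 0.03636 m³/s.
= 3.142 ML/d.

3.14 ML/d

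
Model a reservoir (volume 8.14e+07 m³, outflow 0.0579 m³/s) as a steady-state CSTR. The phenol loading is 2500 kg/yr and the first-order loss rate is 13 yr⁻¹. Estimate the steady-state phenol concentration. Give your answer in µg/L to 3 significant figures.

2.36 µg/L

Outflow Q = 0.0579 m³/s × 3.156e+07 s/yr = 1.827e+06 m³/yr.
Steady-state CSTR mass balance: W = Q·C + k·V·C, so C = W/(Q + kV).
Q + kV = 1.827e+06 + 13·8.14e+07 = 1.06e+09 m³/yr.
C = 2500/1.06e+09 = 2.358e-06 kg/m³ = 0.002358 mg/L = 2.358 µg/L.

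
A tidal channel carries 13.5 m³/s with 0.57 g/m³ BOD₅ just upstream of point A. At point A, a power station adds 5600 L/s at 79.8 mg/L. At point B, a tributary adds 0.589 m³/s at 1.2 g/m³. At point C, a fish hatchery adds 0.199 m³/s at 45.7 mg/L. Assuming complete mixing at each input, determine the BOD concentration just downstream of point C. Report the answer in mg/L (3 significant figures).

23.3 mg/L

5600 L/s = 5.6 m³/s.
After input A: C = (13.5·0.57 + 5.6·79.8) / 19.1 = 23.8 mg/L.
After input B: C = (19.1·23.8 + 0.589·1.2) / 19.69 = 23.12 mg/L.
After input C: C = (19.69·23.12 + 0.199·45.7) / 19.89 = 23.35 mg/L.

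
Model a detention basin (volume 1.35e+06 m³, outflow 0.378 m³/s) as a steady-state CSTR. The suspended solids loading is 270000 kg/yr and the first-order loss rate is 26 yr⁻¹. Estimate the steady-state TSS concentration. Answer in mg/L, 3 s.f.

5.74 mg/L

Outflow Q = 0.378 m³/s × 3.156e+07 s/yr = 1.193e+07 m³/yr.
Steady-state CSTR mass balance: W = Q·C + k·V·C, so C = W/(Q + kV).
Q + kV = 1.193e+07 + 26·1.35e+06 = 4.703e+07 m³/yr.
C = 270000/4.703e+07 = 0.005741 kg/m³ = 5.741 mg/L.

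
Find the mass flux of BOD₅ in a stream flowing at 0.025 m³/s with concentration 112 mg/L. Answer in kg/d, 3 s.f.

Mass flux = Q·C = 0.025 m³/s × 112 g/m³ = 2.8 g/s.
= 2.8 g/s × 86.4 = 241.9 kg/d.

242 kg/d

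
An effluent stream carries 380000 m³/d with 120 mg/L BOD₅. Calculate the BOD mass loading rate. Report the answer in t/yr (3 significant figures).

380000 m³/d = 4.398 m³/s.
Mass flux = Q·C = 4.398 m³/s × 120 g/m³ = 527.8 g/s.
= 527.8 g/s × 31.56 = 1.666e+04 t/yr.

16700 t/yr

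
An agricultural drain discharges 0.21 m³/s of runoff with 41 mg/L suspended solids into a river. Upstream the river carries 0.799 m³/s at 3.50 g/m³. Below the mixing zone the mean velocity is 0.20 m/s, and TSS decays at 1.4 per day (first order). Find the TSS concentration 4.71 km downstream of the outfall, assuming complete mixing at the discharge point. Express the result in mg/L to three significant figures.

After complete mixing, C₀ = (0.21·41 + 0.799·3.5) / 1.009 = 11.3 mg/L.
Travel time t = 4710 m / 0.20 m/s = 2.355e+04 s = 0.2726 d.
C = 11.3·exp(−1.4·0.2726) = 11.3·0.6828 = 7.719 mg/L.

7.72 mg/L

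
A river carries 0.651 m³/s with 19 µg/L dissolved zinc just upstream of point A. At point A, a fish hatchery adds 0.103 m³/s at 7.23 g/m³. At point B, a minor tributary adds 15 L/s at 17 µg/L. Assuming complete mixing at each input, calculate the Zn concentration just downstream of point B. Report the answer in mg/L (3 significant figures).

19 µg/L = 0.019 mg/L.
After input A: C = (0.651·0.019 + 0.103·7.23) / 0.754 = 1.004 mg/L.
15 L/s = 0.015 m³/s.
17 µg/L = 0.017 mg/L.
After input B: C = (0.754·1.004 + 0.015·0.017) / 0.769 = 0.9848 mg/L.

0.985 mg/L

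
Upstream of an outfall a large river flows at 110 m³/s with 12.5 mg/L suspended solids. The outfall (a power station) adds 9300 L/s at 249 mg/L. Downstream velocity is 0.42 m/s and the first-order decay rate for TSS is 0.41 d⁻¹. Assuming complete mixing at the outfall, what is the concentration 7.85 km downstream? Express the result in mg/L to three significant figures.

28.3 mg/L

9300 L/s = 9.3 m³/s.
After complete mixing, C₀ = (9.3·249 + 110·12.5) / 119.3 = 30.94 mg/L.
Travel time t = 7850 m / 0.42 m/s = 1.869e+04 s = 0.2163 d.
C = 30.94·exp(−0.41·0.2163) = 30.94·0.9151 = 28.31 mg/L.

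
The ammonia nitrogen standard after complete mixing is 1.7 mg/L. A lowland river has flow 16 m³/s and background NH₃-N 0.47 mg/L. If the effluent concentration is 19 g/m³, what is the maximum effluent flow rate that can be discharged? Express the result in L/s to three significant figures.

1140 L/s

Mass balance at complete mixing: C_std·(Q_w + Q_r) = Q_w·C_e + Q_r·C_b.
Rearranging, Q_w = Q_r·(C_std − C_b)/(C_e − C_std) = 16·(1.7 − 0.47) / (19 − 1.7) = 1.138 m³/s.
= 1138 L/s.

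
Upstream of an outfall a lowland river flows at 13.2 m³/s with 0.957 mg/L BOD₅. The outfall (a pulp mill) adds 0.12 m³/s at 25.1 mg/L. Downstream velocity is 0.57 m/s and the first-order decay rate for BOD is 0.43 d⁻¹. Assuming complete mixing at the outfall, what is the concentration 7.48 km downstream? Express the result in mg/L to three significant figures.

After complete mixing, C₀ = (0.12·25.1 + 13.2·0.957) / 13.32 = 1.175 mg/L.
Travel time t = 7480 m / 0.57 m/s = 1.312e+04 s = 0.1519 d.
C = 1.175·exp(−0.43·0.1519) = 1.175·0.9368 = 1.1 mg/L.

1.10 mg/L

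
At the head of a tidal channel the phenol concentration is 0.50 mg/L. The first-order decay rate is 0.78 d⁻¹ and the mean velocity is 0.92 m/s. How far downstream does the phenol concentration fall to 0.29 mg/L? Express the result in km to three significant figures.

From C = C₀·e^(−kt), t = ln(C₀/C)/k = ln(0.50/0.29)/0.78 = 0.5447/0.78 = 0.6984 d.
Distance = v·t = 0.92 m/s × 6.034e+04 s = 5.551e+04 m = 55.51 km.

55.5 km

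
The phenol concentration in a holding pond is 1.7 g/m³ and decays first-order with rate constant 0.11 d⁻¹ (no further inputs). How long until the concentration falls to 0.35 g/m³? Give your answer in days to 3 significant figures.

14.4 d

t = ln(C₀/C)/k = ln(1.7/0.35)/0.11 = 1.58/0.11 = 14.37 d.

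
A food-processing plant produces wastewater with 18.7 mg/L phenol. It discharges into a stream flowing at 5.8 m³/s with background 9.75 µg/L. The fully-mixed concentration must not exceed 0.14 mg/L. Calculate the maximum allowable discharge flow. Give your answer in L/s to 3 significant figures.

40.7 L/s

9.75 µg/L = 0.00975 mg/L.
Mass balance at complete mixing: C_std·(Q_w + Q_r) = Q_w·C_e + Q_r·C_b.
Rearranging, Q_w = Q_r·(C_std − C_b)/(C_e − C_std) = 5.8·(0.14 − 0.00975) / (18.7 − 0.14) = 0.0407 m³/s.
= 40.7 L/s.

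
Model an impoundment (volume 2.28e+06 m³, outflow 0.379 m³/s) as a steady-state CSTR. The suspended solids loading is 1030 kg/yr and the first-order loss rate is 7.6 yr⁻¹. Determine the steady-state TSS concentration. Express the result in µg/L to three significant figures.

Outflow Q = 0.379 m³/s × 3.156e+07 s/yr = 1.196e+07 m³/yr.
Steady-state CSTR mass balance: W = Q·C + k·V·C, so C = W/(Q + kV).
Q + kV = 1.196e+07 + 7.6·2.28e+06 = 2.929e+07 m³/yr.
C = 1030/2.929e+07 = 3.517e-05 kg/m³ = 0.03517 mg/L = 35.17 µg/L.

35.2 µg/L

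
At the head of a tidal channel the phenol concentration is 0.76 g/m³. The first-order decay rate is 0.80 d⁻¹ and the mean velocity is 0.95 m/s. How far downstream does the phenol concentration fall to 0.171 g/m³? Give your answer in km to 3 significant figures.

153 km

From C = C₀·e^(−kt), t = ln(C₀/C)/k = ln(0.76/0.171)/0.80 = 1.492/0.80 = 1.865 d.
Distance = v·t = 0.95 m/s × 1.611e+05 s = 1.53e+05 m = 153 km.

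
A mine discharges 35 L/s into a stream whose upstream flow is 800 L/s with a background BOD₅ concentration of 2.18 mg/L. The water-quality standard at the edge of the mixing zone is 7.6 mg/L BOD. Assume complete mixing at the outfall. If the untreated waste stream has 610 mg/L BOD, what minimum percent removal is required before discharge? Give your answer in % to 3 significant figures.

78.4 %

35 L/s = 0.035 m³/s.
800 L/s = 0.8 m³/s.
Mass balance: 7.6·0.835 = 0.035·Cₑ + 0.8·2.18.
Cₑ = (6.346 − 1.744) / 0.035 = 131.5 mg/L.
Required removal = 1 − 131.5/610 = 78.44 %.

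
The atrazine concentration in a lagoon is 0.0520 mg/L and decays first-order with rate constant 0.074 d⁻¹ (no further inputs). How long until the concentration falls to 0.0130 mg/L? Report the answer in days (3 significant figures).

18.7 d

t = ln(C₀/C)/k = ln(0.0520/0.0130)/0.074 = 1.386/0.074 = 18.73 d.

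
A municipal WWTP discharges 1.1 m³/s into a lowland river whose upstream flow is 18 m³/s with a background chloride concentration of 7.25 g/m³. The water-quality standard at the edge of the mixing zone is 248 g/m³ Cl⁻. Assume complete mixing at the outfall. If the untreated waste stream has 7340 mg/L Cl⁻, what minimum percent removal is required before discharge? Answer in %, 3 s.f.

Mass balance: 248·19.1 = 1.1·Cₑ + 18·7.25.
Cₑ = (4737 − 130.5) / 1.1 = 4188 mg/L.
Required removal = 1 − 4188/7340 = 42.95 %.

42.9 %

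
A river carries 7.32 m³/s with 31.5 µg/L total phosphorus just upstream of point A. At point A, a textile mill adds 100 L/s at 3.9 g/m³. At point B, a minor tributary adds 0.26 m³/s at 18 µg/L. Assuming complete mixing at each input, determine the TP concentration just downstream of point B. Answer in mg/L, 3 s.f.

31.5 µg/L = 0.0315 mg/L.
100 L/s = 0.1 m³/s.
After input A: C = (7.32·0.0315 + 0.1·3.9) / 7.42 = 0.08364 mg/L.
18 µg/L = 0.018 mg/L.
After input B: C = (7.42·0.08364 + 0.26·0.018) / 7.68 = 0.08141 mg/L.

0.0814 mg/L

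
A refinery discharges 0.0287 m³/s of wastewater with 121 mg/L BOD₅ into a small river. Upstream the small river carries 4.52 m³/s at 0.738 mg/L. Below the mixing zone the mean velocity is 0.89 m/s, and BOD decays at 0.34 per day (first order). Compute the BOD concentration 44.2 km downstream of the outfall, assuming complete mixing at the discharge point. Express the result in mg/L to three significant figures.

After complete mixing, C₀ = (0.0287·121 + 4.52·0.738) / 4.549 = 1.497 mg/L.
Travel time t = 4.42e+04 m / 0.89 m/s = 4.966e+04 s = 0.5748 d.
C = 1.497·exp(−0.34·0.5748) = 1.497·0.8225 = 1.231 mg/L.

1.23 mg/L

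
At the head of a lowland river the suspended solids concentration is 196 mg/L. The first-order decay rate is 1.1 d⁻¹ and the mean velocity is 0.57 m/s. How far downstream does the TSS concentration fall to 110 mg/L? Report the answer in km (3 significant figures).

From C = C₀·e^(−kt), t = ln(C₀/C)/k = ln(196/110)/1.1 = 0.5776/1.1 = 0.5251 d.
Distance = v·t = 0.57 m/s × 4.537e+04 s = 2.586e+04 m = 25.86 km.

25.9 km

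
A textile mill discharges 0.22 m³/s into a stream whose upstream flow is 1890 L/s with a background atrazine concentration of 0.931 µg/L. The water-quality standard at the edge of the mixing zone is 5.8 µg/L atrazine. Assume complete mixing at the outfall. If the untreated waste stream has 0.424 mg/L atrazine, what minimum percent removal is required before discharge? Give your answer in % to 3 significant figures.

88.8 %

1890 L/s = 1.89 m³/s.
0.931 µg/L = 0.000931 mg/L.
5.8 µg/L = 0.0058 mg/L.
Mass balance: 0.0058·2.11 = 0.22·Cₑ + 1.89·0.000931.
Cₑ = (0.01224 − 0.00176) / 0.22 = 0.04763 mg/L.
Required removal = 1 − 0.04763/0.424 = 88.77 %.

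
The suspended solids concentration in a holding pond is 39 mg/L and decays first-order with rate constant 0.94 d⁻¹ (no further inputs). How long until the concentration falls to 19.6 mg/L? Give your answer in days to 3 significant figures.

0.732 d

t = ln(C₀/C)/k = ln(39/19.6)/0.94 = 0.688/0.94 = 0.7319 d.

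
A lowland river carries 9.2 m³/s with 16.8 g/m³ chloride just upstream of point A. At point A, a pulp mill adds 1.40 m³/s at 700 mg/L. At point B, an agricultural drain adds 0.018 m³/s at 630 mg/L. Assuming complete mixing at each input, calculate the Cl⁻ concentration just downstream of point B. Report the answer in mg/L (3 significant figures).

108 mg/L

After input A: C = (9.2·16.8 + 1.4·700) / 10.6 = 107 mg/L.
After input B: C = (10.6·107 + 0.018·630) / 10.62 = 107.9 mg/L.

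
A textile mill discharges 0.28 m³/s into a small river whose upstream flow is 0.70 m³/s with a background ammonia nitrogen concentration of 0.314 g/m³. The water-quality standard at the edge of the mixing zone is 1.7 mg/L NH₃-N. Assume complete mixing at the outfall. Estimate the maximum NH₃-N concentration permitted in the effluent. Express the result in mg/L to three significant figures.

Mass balance: 1.7·0.98 = 0.28·Cₑ + 0.7·0.314.
Cₑ = (1.666 − 0.2198) / 0.28 = 5.165 mg/L.

5.16 mg/L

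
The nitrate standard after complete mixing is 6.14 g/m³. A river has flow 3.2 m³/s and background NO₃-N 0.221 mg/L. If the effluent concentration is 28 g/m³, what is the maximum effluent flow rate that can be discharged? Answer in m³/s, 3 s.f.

Mass balance at complete mixing: C_std·(Q_w + Q_r) = Q_w·C_e + Q_r·C_b.
Rearranging, Q_w = Q_r·(C_std − C_b)/(C_e − C_std) = 3.2·(6.14 − 0.221) / (28 − 6.14) = 0.8665 m³/s.

0.866 m³/s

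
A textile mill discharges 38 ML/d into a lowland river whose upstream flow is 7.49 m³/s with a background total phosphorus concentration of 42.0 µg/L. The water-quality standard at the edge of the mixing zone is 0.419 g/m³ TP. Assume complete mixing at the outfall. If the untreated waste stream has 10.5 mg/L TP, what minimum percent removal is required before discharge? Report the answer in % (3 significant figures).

34.9 %

38 ML/d = 0.4398 m³/s.
42.0 µg/L = 0.042 mg/L.
Mass balance: 0.419·7.93 = 0.4398·Cₑ + 7.49·0.042.
Cₑ = (3.323 − 0.3146) / 0.4398 = 6.839 mg/L.
Required removal = 1 − 6.839/10.5 = 34.86 %.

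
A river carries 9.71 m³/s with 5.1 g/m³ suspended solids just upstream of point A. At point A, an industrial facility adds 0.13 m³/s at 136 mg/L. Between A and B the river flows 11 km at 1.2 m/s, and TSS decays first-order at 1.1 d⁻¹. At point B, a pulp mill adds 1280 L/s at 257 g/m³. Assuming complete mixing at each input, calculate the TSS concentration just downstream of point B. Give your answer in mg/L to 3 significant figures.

35.0 mg/L

After input A: C = (9.71·5.1 + 0.13·136) / 9.84 = 6.829 mg/L.
Over the 11 km reach to input B (t = 9167 s = 0.1061 d), decay gives C = 6.829·exp(−1.1·0.1061) = 6.077 mg/L.
1280 L/s = 1.28 m³/s.
After input B: C = (9.84·6.077 + 1.28·257) / 11.12 = 34.96 mg/L.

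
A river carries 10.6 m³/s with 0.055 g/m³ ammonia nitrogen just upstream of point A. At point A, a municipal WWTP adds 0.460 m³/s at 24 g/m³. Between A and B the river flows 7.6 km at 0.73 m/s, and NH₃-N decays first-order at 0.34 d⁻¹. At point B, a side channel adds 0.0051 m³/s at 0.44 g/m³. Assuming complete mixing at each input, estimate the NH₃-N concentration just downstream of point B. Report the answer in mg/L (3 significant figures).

1.01 mg/L

After input A: C = (10.6·0.055 + 0.46·24) / 11.06 = 1.051 mg/L.
Over the 7.6 km reach to input B (t = 1.041e+04 s = 0.1205 d), decay gives C = 1.051·exp(−0.34·0.1205) = 1.009 mg/L.
After input B: C = (11.06·1.009 + 0.0051·0.44) / 11.07 = 1.008 mg/L.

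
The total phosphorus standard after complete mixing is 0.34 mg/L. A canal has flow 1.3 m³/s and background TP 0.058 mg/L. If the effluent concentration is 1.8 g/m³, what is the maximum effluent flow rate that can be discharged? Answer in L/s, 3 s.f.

Mass balance at complete mixing: C_std·(Q_w + Q_r) = Q_w·C_e + Q_r·C_b.
Rearranging, Q_w = Q_r·(C_std − C_b)/(C_e − C_std) = 1.3·(0.34 − 0.058) / (1.8 − 0.34) = 0.2511 m³/s.
= 251.1 L/s.

251 L/s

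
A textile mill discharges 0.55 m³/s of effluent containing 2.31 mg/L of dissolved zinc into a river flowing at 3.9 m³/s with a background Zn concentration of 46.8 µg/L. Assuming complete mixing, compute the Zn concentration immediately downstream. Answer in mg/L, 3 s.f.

0.327 mg/L

46.8 µg/L = 0.0468 mg/L.
Flow-weighted mixing gives C = (0.55·2.31 + 3.9·0.0468) / (0.55 + 3.9) = 1.453/4.45 = 0.3265 mg/L.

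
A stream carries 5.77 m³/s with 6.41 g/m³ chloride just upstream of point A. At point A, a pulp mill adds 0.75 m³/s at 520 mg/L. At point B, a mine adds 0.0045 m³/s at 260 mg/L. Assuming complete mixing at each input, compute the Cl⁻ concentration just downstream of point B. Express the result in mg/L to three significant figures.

After input A: C = (5.77·6.41 + 0.75·520) / 6.52 = 65.49 mg/L.
After input B: C = (6.52·65.49 + 0.0045·260) / 6.524 = 65.62 mg/L.

65.6 mg/L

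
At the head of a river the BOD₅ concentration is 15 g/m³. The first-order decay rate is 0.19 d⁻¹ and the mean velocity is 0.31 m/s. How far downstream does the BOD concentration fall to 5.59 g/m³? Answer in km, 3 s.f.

139 km

From C = C₀·e^(−kt), t = ln(C₀/C)/k = ln(15/5.59)/0.19 = 0.9871/0.19 = 5.195 d.
Distance = v·t = 0.31 m/s × 4.489e+05 s = 1.391e+05 m = 139.1 km.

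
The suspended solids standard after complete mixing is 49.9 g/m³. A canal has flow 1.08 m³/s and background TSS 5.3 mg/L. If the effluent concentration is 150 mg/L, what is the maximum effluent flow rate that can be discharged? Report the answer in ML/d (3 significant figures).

Mass balance at complete mixing: C_std·(Q_w + Q_r) = Q_w·C_e + Q_r·C_b.
Rearranging, Q_w = Q_r·(C_std − C_b)/(C_e − C_std) = 1.08·(49.9 − 5.3) / (150 − 49.9) = 0.4812 m³/s.
= 41.58 ML/d.

41.6 ML/d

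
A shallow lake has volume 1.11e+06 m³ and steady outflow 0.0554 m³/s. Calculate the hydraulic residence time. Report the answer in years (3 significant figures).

0.635 yr

Q = 0.0554 m³/s × 3.156e+07 s/yr = 1.748e+06 m³/yr.
Hydraulic residence time τ = V/Q = 1.11e+06/1.748e+06 = 0.6349 yr.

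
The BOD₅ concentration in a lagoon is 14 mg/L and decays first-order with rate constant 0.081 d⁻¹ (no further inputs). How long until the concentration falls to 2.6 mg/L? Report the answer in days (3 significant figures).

t = ln(C₀/C)/k = ln(14/2.6)/0.081 = 1.684/0.081 = 20.78 d.

20.8 d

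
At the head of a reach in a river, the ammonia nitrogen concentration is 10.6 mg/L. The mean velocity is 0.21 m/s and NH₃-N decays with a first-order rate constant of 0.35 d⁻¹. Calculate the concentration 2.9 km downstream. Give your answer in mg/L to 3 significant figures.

10.0 mg/L

Travel time t = 2.9 km / 0.21 m/s = 2900/0.21 = 1.381e+04 s = 0.1598 d.
First-order decay: C = 10.6·exp(−0.35·0.1598) = 10.6·0.9456 = 10.02 mg/L.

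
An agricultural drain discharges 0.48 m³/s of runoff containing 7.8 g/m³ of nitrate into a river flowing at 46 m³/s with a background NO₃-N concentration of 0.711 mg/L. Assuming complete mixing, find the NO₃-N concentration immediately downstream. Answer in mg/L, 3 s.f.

Conservation of mass across the mixing zone: C = (0.48·7.8 + 46·0.711) / (0.48 + 46) = 36.45/46.48 = 0.7842 mg/L.

0.784 mg/L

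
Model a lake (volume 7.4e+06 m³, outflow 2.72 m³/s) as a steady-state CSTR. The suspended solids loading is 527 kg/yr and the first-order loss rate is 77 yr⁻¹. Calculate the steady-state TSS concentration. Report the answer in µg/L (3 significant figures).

0.804 µg/L

Outflow Q = 2.72 m³/s × 3.156e+07 s/yr = 8.584e+07 m³/yr.
Steady-state CSTR mass balance: W = Q·C + k·V·C, so C = W/(Q + kV).
Q + kV = 8.584e+07 + 77·7.4e+06 = 6.556e+08 m³/yr.
C = 527/6.556e+08 = 8.038e-07 kg/m³ = 0.0008038 mg/L = 0.8038 µg/L.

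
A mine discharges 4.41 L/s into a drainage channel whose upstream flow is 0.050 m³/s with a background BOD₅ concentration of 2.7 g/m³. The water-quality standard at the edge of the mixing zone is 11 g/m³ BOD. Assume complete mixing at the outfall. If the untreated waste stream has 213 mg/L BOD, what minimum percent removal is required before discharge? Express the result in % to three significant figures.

4.41 L/s = 0.00441 m³/s.
Mass balance: 11·0.05441 = 0.00441·Cₑ + 0.05·2.7.
Cₑ = (0.5985 − 0.135) / 0.00441 = 105.1 mg/L.
Required removal = 1 − 105.1/213 = 50.66 %.

50.7 %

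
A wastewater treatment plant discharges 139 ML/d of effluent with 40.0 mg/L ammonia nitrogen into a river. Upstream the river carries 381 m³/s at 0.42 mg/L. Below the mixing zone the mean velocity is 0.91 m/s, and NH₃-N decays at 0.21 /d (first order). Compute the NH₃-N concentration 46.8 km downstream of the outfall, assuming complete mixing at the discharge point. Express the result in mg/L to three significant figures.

0.518 mg/L

139 ML/d = 1.609 m³/s.
After complete mixing, C₀ = (1.609·40 + 381·0.42) / 382.6 = 0.5864 mg/L.
Travel time t = 4.68e+04 m / 0.91 m/s = 5.143e+04 s = 0.5952 d.
C = 0.5864·exp(−0.21·0.5952) = 0.5864·0.8825 = 0.5175 mg/L.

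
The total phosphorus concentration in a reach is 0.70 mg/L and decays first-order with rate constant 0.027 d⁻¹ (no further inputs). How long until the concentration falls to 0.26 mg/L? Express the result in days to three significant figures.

36.7 d

t = ln(C₀/C)/k = ln(0.70/0.26)/0.027 = 0.9904/0.027 = 36.68 d.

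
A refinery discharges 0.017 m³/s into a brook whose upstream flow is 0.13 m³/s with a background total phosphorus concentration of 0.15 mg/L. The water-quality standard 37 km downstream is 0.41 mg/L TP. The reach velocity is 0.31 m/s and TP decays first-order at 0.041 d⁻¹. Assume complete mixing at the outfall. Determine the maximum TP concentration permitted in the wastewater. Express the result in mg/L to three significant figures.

Travel time to the compliance point: t = 3.7e+04/0.31 = 1.194e+05 s = 1.381 d; decay factor exp(−0.041·1.381) = 0.9449.
So the concentration just after mixing may be at most 0.41/0.9449 = 0.4339 mg/L.
Mass balance: 0.4339·0.147 = 0.017·Cₑ + 0.13·0.15.
Cₑ = (0.06378 − 0.0195) / 0.017 = 2.605 mg/L.

2.60 mg/L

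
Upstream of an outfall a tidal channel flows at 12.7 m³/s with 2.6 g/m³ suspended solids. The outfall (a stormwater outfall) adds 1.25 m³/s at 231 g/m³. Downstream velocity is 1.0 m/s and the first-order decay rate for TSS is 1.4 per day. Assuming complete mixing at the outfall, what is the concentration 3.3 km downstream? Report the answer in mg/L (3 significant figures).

21.9 mg/L

After complete mixing, C₀ = (1.25·231 + 12.7·2.6) / 13.95 = 23.07 mg/L.
Travel time t = 3300 m / 1.0 m/s = 3300 s = 0.03819 d.
C = 23.07·exp(−1.4·0.03819) = 23.07·0.9479 = 21.86 mg/L.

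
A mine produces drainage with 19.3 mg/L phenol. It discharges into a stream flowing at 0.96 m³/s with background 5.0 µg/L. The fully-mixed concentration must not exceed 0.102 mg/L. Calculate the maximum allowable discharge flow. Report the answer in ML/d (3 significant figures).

5.0 µg/L = 0.005 mg/L.
Mass balance at complete mixing: C_std·(Q_w + Q_r) = Q_w·C_e + Q_r·C_b.
Rearranging, Q_w = Q_r·(C_std − C_b)/(C_e − C_std) = 0.96·(0.102 − 0.005) / (19.3 − 0.102) = 0.004851 m³/s.
= 0.4191 ML/d.

0.419 ML/d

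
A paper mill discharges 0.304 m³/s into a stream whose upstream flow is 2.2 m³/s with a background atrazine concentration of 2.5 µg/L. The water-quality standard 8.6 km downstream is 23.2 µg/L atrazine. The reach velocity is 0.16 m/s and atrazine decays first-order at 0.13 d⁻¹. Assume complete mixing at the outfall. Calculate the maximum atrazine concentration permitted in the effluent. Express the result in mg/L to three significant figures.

0.189 mg/L

2.5 µg/L = 0.0025 mg/L.
23.2 µg/L = 0.0232 mg/L.
Travel time to the compliance point: t = 8600/0.16 = 5.375e+04 s = 0.6221 d; decay factor exp(−0.13·0.6221) = 0.9223.
So the concentration just after mixing may be at most 0.0232/0.9223 = 0.02515 mg/L.
Mass balance: 0.02515·2.504 = 0.304·Cₑ + 2.2·0.0025.
Cₑ = (0.06299 − 0.0055) / 0.304 = 0.1891 mg/L.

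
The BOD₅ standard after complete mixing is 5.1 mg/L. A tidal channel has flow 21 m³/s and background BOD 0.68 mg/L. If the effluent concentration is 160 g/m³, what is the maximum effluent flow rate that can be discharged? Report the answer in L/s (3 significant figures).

599 L/s

Mass balance at complete mixing: C_std·(Q_w + Q_r) = Q_w·C_e + Q_r·C_b.
Rearranging, Q_w = Q_r·(C_std − C_b)/(C_e − C_std) = 21·(5.1 − 0.68) / (160 − 5.1) = 0.5992 m³/s.
= 599.2 L/s.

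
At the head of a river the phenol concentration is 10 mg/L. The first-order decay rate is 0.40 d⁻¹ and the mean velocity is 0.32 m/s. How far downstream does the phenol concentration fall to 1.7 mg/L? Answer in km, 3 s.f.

122 km

From C = C₀·e^(−kt), t = ln(C₀/C)/k = ln(10/1.7)/0.40 = 1.772/0.40 = 4.43 d.
Distance = v·t = 0.32 m/s × 3.827e+05 s = 1.225e+05 m = 122.5 km.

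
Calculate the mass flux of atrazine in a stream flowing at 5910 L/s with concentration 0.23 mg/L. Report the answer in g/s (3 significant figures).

5910 L/s = 5.91 m³/s.
Mass flux = Q·C = 5.91 m³/s × 0.23 g/m³ = 1.359 g/s.

1.36 g/s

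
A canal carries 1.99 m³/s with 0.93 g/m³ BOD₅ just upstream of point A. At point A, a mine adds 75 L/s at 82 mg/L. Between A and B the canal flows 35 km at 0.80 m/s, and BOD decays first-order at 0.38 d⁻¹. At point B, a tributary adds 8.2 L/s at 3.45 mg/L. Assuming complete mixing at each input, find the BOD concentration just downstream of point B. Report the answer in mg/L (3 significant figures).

3.20 mg/L

75 L/s = 0.075 m³/s.
After input A: C = (1.99·0.93 + 0.075·82) / 2.065 = 3.874 mg/L.
Over the 35 km reach to input B (t = 4.375e+04 s = 0.5064 d), decay gives C = 3.874·exp(−0.38·0.5064) = 3.196 mg/L.
8.2 L/s = 0.0082 m³/s.
After input B: C = (2.065·3.196 + 0.0082·3.45) / 2.073 = 3.197 mg/L.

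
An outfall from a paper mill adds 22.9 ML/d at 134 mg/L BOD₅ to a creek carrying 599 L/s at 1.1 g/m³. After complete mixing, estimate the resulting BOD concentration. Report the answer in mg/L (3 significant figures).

22.9 ML/d = 0.265 m³/s.
599 L/s = 0.599 m³/s.
By mass balance at complete mixing, C = (0.265·134 + 0.599·1.1) / (0.265 + 0.599) = 36.18/0.864 = 41.87 mg/L.

41.9 mg/L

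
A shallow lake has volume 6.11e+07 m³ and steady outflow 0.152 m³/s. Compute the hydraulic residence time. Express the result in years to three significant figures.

Q = 0.152 m³/s × 3.156e+07 s/yr = 4.797e+06 m³/yr.
Hydraulic residence time τ = V/Q = 6.11e+07/4.797e+06 = 12.74 yr.

12.7 yr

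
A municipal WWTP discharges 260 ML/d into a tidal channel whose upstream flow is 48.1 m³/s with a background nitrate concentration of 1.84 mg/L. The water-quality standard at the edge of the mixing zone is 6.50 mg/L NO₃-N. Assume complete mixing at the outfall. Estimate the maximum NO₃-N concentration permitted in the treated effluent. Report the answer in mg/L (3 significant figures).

260 ML/d = 3.009 m³/s.
Mass balance: 6.5·51.11 = 3.009·Cₑ + 48.1·1.84.
Cₑ = (332.2 − 88.5) / 3.009 = 80.99 mg/L.

81.0 mg/L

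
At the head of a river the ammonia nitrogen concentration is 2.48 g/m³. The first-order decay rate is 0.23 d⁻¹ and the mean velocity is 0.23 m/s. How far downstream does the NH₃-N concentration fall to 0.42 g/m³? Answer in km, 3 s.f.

From C = C₀·e^(−kt), t = ln(C₀/C)/k = ln(2.48/0.42)/0.23 = 1.776/0.23 = 7.721 d.
Distance = v·t = 0.23 m/s × 6.671e+05 s = 1.534e+05 m = 153.4 km.

153 km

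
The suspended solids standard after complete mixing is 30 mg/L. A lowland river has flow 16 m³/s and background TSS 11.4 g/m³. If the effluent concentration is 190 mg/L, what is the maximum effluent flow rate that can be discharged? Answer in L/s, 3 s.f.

Mass balance at complete mixing: C_std·(Q_w + Q_r) = Q_w·C_e + Q_r·C_b.
Rearranging, Q_w = Q_r·(C_std − C_b)/(C_e − C_std) = 16·(30 − 11.4) / (190 − 30) = 1.86 m³/s.
= 1860 L/s.

1860 L/s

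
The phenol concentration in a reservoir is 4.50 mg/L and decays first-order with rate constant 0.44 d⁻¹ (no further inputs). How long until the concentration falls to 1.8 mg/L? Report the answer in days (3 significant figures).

t = ln(C₀/C)/k = ln(4.50/1.8)/0.44 = 0.9163/0.44 = 2.082 d.

2.08 d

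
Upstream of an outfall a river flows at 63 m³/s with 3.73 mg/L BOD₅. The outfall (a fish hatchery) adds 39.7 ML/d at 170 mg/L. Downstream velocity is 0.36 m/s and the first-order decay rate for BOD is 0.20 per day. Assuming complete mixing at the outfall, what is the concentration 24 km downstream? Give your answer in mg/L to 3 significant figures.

39.7 ML/d = 0.4595 m³/s.
After complete mixing, C₀ = (0.4595·170 + 63·3.73) / 63.46 = 4.934 mg/L.
Travel time t = 2.4e+04 m / 0.36 m/s = 6.667e+04 s = 0.7716 d.
C = 4.934·exp(−0.20·0.7716) = 4.934·0.857 = 4.228 mg/L.

4.23 mg/L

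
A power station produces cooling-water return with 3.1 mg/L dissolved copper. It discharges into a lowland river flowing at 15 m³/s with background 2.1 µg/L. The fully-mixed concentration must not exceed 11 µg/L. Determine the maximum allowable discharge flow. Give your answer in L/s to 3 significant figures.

43.2 L/s

2.1 µg/L = 0.0021 mg/L.
11 µg/L = 0.011 mg/L.
Mass balance at complete mixing: C_std·(Q_w + Q_r) = Q_w·C_e + Q_r·C_b.
Rearranging, Q_w = Q_r·(C_std − C_b)/(C_e − C_std) = 15·(0.011 − 0.0021) / (3.1 − 0.011) = 0.04322 m³/s.
= 43.22 L/s.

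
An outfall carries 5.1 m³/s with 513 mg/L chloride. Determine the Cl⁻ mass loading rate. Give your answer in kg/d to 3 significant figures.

226000 kg/d

Mass flux = Q·C = 5.1 m³/s × 513 g/m³ = 2616 g/s.
= 2616 g/s × 86.4 = 2.26e+05 kg/d.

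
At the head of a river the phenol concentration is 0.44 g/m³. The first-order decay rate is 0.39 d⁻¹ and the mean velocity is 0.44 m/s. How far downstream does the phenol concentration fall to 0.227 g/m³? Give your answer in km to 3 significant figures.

From C = C₀·e^(−kt), t = ln(C₀/C)/k = ln(0.44/0.227)/0.39 = 0.6618/0.39 = 1.697 d.
Distance = v·t = 0.44 m/s × 1.466e+05 s = 6.451e+04 m = 64.51 km.

64.5 km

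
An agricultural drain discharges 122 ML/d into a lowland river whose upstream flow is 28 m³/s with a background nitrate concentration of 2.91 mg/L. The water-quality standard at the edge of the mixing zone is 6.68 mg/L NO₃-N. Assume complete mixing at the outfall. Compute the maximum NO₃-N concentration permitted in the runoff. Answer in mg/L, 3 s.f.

122 ML/d = 1.412 m³/s.
Mass balance: 6.68·29.41 = 1.412·Cₑ + 28·2.91.
Cₑ = (196.5 − 81.48) / 1.412 = 81.44 mg/L.

81.4 mg/L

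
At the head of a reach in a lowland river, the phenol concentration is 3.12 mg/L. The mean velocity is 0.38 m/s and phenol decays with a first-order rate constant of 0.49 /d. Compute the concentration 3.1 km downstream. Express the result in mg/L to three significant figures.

Travel time t = 3.1 km / 0.38 m/s = 3100/0.38 = 8158 s = 0.09442 d.
First-order decay: C = 3.12·exp(−0.49·0.09442) = 3.12·0.9548 = 2.979 mg/L.

2.98 mg/L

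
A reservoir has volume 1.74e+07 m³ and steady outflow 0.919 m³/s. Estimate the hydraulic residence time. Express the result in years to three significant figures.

0.600 yr

Q = 0.919 m³/s × 3.156e+07 s/yr = 2.9e+07 m³/yr.
Hydraulic residence time τ = V/Q = 1.74e+07/2.9e+07 = 0.6 yr.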